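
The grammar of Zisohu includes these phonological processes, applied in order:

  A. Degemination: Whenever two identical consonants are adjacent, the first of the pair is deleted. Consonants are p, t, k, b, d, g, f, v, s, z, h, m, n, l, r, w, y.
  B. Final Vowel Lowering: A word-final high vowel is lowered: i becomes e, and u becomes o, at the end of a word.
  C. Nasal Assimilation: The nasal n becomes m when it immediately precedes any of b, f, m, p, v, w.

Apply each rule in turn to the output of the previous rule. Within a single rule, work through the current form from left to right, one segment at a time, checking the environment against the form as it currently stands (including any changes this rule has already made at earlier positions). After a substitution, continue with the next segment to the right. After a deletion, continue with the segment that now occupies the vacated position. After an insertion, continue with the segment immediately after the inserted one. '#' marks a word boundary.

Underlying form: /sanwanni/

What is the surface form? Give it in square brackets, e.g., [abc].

A Degemination: [sanwanni] → [sanwani]
B Final Vowel Lowering: [sanwani] → [sanwane]
C Nasal Assimilation: [sanwane] → [samwane]

[samwane]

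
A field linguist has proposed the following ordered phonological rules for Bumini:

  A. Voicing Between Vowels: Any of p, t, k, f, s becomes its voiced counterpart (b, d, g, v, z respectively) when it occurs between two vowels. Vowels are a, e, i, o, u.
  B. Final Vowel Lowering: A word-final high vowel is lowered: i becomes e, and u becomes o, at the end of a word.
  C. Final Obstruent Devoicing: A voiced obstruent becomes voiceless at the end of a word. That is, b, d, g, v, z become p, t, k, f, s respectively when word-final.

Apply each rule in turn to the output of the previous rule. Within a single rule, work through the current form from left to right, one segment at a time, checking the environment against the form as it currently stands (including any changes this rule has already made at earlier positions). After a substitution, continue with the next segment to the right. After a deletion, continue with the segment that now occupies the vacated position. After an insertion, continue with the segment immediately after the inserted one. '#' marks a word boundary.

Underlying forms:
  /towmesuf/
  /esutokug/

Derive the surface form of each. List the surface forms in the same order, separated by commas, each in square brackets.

[towmezuf], [ezudoguk]

/towmesuf/:
  A Voicing Between Vowels: [towmesuf] → [towmezuf]
  B Final Vowel Lowering: no change — [towmezuf]
  C Final Obstruent Devoicing: no change — [towmezuf]
/esutokug/:
  A Voicing Between Vowels: [esutokug] → [ezudogug]
  B Final Vowel Lowering: no change — [ezudogug]
  C Final Obstruent Devoicing: [ezudogug] → [ezudoguk]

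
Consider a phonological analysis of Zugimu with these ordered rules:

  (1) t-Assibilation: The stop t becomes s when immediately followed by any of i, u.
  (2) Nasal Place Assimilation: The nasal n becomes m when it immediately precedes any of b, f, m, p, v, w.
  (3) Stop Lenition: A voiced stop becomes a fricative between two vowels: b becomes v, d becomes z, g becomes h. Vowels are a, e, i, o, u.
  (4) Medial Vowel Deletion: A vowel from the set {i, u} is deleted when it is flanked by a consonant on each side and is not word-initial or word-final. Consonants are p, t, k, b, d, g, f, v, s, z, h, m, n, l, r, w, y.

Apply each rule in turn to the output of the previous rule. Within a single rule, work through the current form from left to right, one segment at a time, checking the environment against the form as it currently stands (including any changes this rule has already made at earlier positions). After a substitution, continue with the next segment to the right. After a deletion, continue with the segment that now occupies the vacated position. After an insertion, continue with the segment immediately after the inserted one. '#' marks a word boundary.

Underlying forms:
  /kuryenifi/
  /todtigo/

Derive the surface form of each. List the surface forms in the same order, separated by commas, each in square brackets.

/kuryenifi/:
  (1) t-Assibilation: no change — [kuryenifi]
  (2) Nasal Place Assimilation: no change — [kuryenifi]
  (3) Stop Lenition: no change — [kuryenifi]
  (4) Medial Vowel Deletion: [kuryenifi] → [kryenfi]
/todtigo/:
  (1) t-Assibilation: [todtigo] → [todsigo]
  (2) Nasal Place Assimilation: no change — [todsigo]
  (3) Stop Lenition: [todsigo] → [todsiho]
  (4) Medial Vowel Deletion: [todsiho] → [todsho]

[kryenfi], [todsho]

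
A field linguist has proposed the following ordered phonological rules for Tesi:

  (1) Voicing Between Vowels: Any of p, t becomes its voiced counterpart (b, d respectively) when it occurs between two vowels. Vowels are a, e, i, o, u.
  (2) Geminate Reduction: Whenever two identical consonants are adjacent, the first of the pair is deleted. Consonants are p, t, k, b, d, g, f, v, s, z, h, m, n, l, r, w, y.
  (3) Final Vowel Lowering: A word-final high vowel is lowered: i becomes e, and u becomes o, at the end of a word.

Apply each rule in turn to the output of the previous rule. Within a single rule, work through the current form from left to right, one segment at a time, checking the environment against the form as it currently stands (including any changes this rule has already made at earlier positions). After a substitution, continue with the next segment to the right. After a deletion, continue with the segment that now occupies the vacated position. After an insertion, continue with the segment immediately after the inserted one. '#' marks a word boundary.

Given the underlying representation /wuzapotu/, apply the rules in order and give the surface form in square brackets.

[wuzabodo]

(1) Voicing Between Vowels: [wuzapotu] → [wuzabodu]
(2) Geminate Reduction: no change — [wuzabodu]
(3) Final Vowel Lowering: [wuzabodu] → [wuzabodo]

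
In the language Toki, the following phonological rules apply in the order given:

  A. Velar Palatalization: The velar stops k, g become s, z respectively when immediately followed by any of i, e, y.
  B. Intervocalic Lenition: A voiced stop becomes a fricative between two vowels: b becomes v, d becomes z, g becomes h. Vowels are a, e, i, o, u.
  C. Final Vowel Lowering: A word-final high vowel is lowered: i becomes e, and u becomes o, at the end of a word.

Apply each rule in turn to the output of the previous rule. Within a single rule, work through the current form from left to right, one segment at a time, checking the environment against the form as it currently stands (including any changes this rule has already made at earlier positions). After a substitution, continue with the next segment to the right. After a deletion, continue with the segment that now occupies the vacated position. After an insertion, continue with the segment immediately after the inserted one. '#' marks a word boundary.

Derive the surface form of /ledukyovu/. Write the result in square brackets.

A Velar Palatalization: [ledukyovu] → [ledusyovu]
B Intervocalic Lenition: [ledusyovu] → [lezusyovu]
C Final Vowel Lowering: [lezusyovu] → [lezusyovo]

[lezusyovo]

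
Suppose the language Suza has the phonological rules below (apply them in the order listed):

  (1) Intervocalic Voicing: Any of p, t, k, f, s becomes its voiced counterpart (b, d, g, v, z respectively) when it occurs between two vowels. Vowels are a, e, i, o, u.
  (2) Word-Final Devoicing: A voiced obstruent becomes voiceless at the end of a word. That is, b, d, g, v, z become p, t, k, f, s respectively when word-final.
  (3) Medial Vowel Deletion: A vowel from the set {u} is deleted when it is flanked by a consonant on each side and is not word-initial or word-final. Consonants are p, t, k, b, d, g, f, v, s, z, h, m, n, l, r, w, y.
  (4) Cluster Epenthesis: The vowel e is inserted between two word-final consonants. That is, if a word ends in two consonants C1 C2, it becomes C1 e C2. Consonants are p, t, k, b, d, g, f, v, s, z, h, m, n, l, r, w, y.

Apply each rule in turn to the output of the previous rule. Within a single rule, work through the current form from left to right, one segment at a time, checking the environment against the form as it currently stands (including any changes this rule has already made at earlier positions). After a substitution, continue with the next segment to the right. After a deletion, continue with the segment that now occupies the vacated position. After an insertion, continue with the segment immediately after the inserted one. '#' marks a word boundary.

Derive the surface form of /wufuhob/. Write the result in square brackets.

(1) Intervocalic Voicing: [wufuhob] → [wuvuhob]
(2) Word-Final Devoicing: [wuvuhob] → [wuvuhop]
(3) Medial Vowel Deletion: [wuvuhop] → [wvhop]
(4) Cluster Epenthesis: no change — [wvhop]

[wvhop]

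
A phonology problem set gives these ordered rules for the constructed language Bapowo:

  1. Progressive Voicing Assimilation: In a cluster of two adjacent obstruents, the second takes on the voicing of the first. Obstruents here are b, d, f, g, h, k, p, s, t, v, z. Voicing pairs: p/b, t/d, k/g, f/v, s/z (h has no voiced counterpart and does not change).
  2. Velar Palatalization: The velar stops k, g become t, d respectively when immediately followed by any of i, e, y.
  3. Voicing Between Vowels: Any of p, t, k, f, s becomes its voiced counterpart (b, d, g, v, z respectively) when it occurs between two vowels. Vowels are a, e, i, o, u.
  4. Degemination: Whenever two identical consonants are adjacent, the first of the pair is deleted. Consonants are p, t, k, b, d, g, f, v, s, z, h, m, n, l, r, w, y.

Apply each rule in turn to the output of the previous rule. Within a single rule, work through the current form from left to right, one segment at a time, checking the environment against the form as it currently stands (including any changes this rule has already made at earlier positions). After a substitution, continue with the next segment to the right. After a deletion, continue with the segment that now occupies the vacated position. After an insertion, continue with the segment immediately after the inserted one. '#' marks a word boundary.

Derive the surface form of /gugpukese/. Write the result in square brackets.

[gugbudeze]

1 Progressive Voicing Assimilation: [gugpukese] → [gugbukese]
2 Velar Palatalization: [gugbukese] → [gugbutese]
3 Voicing Between Vowels: [gugbutese] → [gugbudeze]
4 Degemination: no change — [gugbudeze]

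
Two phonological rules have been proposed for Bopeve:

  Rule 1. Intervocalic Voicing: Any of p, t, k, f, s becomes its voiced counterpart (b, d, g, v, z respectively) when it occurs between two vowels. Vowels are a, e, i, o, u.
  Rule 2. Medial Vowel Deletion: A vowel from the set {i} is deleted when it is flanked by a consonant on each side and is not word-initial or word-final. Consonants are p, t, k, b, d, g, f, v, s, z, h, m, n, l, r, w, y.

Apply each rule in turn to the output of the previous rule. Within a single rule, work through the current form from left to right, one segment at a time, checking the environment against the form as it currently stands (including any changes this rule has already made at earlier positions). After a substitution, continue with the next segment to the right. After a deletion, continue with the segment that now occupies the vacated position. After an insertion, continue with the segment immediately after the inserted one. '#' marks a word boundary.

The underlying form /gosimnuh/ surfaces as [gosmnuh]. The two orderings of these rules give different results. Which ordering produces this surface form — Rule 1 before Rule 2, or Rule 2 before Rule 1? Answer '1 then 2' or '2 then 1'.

2 then 1

Order 1 then 2:
  1 Intervocalic Voicing: [gosimnuh] → [gozimnuh]
  2 Medial Vowel Deletion: [gozimnuh] → [gozmnuh]
  result: [gozmnuh]
Order 2 then 1:
  2 Medial Vowel Deletion: [gosimnuh] → [gosmnuh]
  1 Intervocalic Voicing: no change — [gosmnuh]
  result: [gosmnuh]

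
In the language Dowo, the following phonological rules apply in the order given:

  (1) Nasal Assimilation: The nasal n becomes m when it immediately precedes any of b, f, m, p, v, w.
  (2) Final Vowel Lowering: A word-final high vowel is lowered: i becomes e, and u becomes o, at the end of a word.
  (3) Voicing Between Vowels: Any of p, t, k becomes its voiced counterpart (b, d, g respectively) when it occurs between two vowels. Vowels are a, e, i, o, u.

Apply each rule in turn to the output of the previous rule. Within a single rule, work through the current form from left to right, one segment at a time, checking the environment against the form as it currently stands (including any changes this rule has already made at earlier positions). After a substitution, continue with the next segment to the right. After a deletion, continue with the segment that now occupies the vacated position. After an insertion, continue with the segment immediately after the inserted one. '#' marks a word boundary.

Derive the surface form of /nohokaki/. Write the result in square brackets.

[nohogage]

(1) Nasal Assimilation: no change — [nohokaki]
(2) Final Vowel Lowering: [nohokaki] → [nohokake]
(3) Voicing Between Vowels: [nohokake] → [nohogage]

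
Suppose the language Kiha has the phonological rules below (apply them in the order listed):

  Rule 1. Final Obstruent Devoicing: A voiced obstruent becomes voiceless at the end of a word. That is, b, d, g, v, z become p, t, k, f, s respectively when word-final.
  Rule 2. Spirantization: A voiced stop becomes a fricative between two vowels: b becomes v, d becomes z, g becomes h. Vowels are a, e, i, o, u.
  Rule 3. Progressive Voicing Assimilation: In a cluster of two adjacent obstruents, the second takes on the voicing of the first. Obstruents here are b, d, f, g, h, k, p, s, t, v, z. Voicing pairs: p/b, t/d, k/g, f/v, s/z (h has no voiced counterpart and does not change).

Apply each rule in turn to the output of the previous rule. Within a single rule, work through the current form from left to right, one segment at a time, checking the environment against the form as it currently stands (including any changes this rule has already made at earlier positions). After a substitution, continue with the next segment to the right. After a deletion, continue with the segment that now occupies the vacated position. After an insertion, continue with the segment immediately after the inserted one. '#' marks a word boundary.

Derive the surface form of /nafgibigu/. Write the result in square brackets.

Rule 1 Final Obstruent Devoicing: no change — [nafgibigu]
Rule 2 Spirantization: [nafgibigu] → [nafgivihu]
Rule 3 Progressive Voicing Assimilation: [nafgivihu] → [nafkivihu]

[nafkivihu]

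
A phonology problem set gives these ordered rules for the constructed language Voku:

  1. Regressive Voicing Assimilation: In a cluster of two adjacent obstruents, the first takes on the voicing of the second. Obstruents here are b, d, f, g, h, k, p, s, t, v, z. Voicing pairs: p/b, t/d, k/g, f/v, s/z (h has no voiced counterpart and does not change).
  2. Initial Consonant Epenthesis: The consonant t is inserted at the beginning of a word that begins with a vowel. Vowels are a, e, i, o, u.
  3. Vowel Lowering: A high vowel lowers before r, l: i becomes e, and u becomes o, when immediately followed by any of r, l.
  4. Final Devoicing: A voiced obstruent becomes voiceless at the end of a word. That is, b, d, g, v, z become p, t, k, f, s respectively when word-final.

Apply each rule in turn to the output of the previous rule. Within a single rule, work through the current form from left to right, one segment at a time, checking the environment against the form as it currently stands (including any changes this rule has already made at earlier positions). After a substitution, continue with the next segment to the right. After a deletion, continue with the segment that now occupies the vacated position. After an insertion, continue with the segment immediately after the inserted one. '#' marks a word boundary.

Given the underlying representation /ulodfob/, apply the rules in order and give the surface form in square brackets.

1 Regressive Voicing Assimilation: [ulodfob] → [ulotfob]
2 Initial Consonant Epenthesis: [ulotfob] → [tulotfob]
3 Vowel Lowering: [tulotfob] → [tolotfob]
4 Final Devoicing: [tolotfob] → [tolotfop]

[tolotfop]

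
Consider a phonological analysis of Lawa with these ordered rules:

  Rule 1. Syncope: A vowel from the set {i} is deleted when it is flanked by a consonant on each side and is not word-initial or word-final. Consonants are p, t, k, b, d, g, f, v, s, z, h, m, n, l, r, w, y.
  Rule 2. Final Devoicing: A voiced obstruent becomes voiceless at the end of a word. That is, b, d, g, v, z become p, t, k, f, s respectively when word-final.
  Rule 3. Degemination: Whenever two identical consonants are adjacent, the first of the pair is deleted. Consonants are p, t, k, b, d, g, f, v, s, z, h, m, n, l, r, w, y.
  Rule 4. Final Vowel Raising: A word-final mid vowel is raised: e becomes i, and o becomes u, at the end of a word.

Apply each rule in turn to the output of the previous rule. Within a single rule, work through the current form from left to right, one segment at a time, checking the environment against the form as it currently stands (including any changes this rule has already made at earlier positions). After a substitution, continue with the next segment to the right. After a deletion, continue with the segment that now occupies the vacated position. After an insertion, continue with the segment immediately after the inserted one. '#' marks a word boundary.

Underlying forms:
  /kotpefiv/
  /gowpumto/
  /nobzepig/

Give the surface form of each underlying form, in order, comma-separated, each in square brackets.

[kotpef], [gowpumtu], [nobzepk]

/kotpefiv/:
  Rule 1 Syncope: [kotpefiv] → [kotpefv]
  Rule 2 Final Devoicing: [kotpefv] → [kotpeff]
  Rule 3 Degemination: [kotpeff] → [kotpef]
  Rule 4 Final Vowel Raising: no change — [kotpef]
/gowpumto/:
  Rule 1 Syncope: no change — [gowpumto]
  Rule 2 Final Devoicing: no change — [gowpumto]
  Rule 3 Degemination: no change — [gowpumto]
  Rule 4 Final Vowel Raising: [gowpumto] → [gowpumtu]
/nobzepig/:
  Rule 1 Syncope: [nobzepig] → [nobzepg]
  Rule 2 Final Devoicing: [nobzepg] → [nobzepk]
  Rule 3 Degemination: no change — [nobzepk]
  Rule 4 Final Vowel Raising: no change — [nobzepk]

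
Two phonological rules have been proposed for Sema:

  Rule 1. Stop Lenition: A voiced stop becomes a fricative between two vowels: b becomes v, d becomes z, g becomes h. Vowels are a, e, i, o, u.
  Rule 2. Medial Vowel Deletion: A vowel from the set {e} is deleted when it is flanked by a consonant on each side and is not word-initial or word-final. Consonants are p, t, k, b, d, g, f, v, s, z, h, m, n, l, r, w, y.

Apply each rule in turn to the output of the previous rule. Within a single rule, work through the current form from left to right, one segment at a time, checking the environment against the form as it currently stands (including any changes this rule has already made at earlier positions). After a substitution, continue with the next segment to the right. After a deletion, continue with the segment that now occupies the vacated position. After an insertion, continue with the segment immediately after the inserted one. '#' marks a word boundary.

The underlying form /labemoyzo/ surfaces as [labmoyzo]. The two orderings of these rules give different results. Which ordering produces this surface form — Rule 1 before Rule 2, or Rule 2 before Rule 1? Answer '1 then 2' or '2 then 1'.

2 then 1

Order 1 then 2:
  1 Stop Lenition: [labemoyzo] → [lavemoyzo]
  2 Medial Vowel Deletion: [lavemoyzo] → [lavmoyzo]
  result: [lavmoyzo]
Order 2 then 1:
  2 Medial Vowel Deletion: [labemoyzo] → [labmoyzo]
  1 Stop Lenition: no change — [labmoyzo]
  result: [labmoyzo]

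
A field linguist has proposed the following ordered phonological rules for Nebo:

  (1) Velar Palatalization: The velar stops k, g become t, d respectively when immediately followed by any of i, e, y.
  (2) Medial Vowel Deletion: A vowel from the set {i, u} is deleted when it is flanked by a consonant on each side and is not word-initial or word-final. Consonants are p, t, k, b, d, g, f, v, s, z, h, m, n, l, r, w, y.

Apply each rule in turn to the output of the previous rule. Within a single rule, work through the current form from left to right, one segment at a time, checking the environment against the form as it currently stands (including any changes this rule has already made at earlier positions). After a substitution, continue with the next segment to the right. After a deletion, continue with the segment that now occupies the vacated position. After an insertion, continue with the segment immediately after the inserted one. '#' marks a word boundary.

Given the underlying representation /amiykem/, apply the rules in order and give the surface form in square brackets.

[amytem]

(1) Velar Palatalization: [amiykem] → [amiytem]
(2) Medial Vowel Deletion: [amiytem] → [amytem]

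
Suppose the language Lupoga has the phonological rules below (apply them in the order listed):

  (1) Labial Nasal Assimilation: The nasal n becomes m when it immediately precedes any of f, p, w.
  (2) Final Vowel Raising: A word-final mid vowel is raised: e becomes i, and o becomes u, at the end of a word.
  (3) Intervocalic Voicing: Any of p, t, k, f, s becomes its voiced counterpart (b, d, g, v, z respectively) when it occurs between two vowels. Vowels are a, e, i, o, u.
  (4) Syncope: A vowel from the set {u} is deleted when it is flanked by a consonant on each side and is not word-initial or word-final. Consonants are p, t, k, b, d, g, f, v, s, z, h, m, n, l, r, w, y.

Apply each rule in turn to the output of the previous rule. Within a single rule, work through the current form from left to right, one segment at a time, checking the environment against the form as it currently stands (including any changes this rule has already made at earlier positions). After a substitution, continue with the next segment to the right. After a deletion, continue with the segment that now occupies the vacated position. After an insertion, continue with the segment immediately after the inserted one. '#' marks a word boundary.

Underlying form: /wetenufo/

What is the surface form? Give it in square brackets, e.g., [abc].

(1) Labial Nasal Assimilation: no change — [wetenufo]
(2) Final Vowel Raising: [wetenufo] → [wetenufu]
(3) Intervocalic Voicing: [wetenufu] → [wedenuvu]
(4) Syncope: [wedenuvu] → [wedenvu]

[wedenvu]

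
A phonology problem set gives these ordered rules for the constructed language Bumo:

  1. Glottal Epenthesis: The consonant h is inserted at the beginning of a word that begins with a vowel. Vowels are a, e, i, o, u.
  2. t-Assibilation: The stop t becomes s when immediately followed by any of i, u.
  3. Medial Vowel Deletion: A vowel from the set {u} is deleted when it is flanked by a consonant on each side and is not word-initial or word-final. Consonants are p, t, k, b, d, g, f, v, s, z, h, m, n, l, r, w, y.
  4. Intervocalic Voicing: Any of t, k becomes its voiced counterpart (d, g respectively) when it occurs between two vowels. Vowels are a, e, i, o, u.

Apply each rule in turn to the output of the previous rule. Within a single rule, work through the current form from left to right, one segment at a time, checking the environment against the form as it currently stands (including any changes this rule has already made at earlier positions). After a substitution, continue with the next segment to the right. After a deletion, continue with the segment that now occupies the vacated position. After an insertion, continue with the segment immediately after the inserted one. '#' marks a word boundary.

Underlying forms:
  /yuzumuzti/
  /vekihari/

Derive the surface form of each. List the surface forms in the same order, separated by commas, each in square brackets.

/yuzumuzti/:
  1 Glottal Epenthesis: no change — [yuzumuzti]
  2 t-Assibilation: [yuzumuzti] → [yuzumuzsi]
  3 Medial Vowel Deletion: [yuzumuzsi] → [yzmzsi]
  4 Intervocalic Voicing: no change — [yzmzsi]
/vekihari/:
  1 Glottal Epenthesis: no change — [vekihari]
  2 t-Assibilation: no change — [vekihari]
  3 Medial Vowel Deletion: no change — [vekihari]
  4 Intervocalic Voicing: [vekihari] → [vegihari]

[yzmzsi], [vegihari]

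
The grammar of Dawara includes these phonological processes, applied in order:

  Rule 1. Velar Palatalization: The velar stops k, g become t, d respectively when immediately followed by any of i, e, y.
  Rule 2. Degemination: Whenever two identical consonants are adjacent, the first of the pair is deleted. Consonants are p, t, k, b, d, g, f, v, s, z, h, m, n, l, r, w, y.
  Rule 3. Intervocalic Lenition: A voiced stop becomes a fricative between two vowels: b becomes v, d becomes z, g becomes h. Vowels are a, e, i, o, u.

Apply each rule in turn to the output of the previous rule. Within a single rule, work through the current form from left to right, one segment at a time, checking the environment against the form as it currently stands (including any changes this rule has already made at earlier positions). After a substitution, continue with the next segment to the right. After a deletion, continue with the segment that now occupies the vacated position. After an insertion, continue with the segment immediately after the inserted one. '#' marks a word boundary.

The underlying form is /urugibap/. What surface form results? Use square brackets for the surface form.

[uruzivap]

Rule 1 Velar Palatalization: [urugibap] → [urudibap]
Rule 2 Degemination: no change — [urudibap]
Rule 3 Intervocalic Lenition: [urudibap] → [uruzivap]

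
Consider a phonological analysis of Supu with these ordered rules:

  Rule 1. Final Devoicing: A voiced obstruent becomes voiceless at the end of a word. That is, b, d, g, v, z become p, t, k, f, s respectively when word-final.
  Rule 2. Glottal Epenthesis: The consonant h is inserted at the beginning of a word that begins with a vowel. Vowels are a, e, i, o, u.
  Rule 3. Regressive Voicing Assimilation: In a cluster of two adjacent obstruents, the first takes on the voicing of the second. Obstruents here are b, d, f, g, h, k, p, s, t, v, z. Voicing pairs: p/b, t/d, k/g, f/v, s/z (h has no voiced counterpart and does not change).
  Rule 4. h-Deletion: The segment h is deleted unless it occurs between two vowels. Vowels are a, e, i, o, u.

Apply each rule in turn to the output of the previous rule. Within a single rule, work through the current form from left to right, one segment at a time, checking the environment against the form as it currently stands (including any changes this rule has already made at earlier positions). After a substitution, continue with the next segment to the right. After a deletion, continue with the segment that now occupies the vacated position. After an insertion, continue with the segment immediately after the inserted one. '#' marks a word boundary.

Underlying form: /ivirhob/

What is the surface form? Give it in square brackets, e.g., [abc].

Rule 1 Final Devoicing: [ivirhob] → [ivirhop]
Rule 2 Glottal Epenthesis: [ivirhop] → [hivirhop]
Rule 3 Regressive Voicing Assimilation: no change — [hivirhop]
Rule 4 h-Deletion: [hivirhop] → [ivirop]

[ivirop]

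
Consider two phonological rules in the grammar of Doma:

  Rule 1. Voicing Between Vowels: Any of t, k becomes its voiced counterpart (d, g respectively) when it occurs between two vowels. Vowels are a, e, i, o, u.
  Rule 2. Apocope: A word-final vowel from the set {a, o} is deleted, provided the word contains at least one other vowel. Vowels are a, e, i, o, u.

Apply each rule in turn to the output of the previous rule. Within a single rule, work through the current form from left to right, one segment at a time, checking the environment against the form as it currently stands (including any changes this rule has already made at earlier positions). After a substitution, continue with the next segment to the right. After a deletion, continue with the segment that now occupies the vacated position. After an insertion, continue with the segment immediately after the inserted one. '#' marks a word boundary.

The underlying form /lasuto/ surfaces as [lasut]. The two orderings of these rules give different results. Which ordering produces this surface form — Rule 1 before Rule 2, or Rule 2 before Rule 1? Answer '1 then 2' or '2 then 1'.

Order 1 then 2:
  1 Voicing Between Vowels: [lasuto] → [lasudo]
  2 Apocope: [lasudo] → [lasud]
  result: [lasud]
Order 2 then 1:
  2 Apocope: [lasuto] → [lasut]
  1 Voicing Between Vowels: no change — [lasut]
  result: [lasut]

2 then 1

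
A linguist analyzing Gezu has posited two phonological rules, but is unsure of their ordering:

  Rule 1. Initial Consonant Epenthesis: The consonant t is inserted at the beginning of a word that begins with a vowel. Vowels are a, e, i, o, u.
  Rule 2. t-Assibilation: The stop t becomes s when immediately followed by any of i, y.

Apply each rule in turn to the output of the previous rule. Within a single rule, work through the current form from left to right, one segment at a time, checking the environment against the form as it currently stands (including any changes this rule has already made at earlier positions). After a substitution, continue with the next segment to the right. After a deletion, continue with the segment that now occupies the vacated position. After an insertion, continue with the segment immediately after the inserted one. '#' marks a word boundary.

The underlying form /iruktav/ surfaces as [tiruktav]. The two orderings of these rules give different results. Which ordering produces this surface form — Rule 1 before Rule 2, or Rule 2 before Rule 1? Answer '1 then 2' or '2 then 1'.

2 then 1

Order 1 then 2:
  1 Initial Consonant Epenthesis: [iruktav] → [tiruktav]
  2 t-Assibilation: [tiruktav] → [siruktav]
  result: [siruktav]
Order 2 then 1:
  2 t-Assibilation: no change — [iruktav]
  1 Initial Consonant Epenthesis: [iruktav] → [tiruktav]
  result: [tiruktav]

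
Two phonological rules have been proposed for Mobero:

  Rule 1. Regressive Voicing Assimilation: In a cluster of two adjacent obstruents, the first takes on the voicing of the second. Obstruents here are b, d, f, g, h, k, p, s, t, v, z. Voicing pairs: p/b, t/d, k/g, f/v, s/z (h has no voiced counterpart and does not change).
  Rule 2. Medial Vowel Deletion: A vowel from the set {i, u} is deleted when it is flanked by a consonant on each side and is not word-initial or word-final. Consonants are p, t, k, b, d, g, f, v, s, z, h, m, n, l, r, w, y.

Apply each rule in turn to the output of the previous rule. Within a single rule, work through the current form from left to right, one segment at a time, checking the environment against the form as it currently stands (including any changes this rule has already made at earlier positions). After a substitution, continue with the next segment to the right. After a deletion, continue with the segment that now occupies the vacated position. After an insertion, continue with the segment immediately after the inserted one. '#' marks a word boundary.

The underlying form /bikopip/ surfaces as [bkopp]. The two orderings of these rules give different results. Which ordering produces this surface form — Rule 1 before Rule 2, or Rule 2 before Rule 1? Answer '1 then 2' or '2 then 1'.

Order 1 then 2:
  1 Regressive Voicing Assimilation: no change — [bikopip]
  2 Medial Vowel Deletion: [bikopip] → [bkopp]
  result: [bkopp]
Order 2 then 1:
  2 Medial Vowel Deletion: [bikopip] → [bkopp]
  1 Regressive Voicing Assimilation: [bkopp] → [pkopp]
  result: [pkopp]

1 then 2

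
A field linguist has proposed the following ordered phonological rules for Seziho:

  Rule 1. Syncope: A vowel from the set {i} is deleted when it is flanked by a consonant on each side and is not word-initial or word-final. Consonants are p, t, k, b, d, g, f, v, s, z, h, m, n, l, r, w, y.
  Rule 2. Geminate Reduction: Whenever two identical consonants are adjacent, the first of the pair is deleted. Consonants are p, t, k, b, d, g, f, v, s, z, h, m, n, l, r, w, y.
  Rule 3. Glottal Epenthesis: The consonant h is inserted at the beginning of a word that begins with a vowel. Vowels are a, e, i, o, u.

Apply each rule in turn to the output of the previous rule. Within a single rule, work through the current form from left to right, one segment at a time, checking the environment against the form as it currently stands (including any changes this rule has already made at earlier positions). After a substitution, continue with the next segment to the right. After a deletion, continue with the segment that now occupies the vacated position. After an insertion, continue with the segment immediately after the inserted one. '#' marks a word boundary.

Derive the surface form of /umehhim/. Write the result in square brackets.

[humehm]

Rule 1 Syncope: [umehhim] → [umehhm]
Rule 2 Geminate Reduction: [umehhm] → [umehm]
Rule 3 Glottal Epenthesis: [umehm] → [humehm]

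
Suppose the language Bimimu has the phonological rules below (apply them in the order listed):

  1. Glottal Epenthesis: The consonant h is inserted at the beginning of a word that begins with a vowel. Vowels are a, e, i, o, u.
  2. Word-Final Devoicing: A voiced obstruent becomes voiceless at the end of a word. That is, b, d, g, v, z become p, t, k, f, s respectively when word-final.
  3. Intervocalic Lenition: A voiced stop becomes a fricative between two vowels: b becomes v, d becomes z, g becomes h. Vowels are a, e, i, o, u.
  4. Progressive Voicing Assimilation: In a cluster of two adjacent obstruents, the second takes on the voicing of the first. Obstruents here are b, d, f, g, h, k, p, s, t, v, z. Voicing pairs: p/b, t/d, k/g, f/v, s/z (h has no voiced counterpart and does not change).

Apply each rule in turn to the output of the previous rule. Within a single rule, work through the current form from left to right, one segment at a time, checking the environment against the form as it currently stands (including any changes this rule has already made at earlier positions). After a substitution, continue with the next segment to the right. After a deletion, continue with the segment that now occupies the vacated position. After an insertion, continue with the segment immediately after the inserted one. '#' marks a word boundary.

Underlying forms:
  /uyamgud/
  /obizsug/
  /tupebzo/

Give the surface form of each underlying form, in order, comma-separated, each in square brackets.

[huyamgut], [hovizzuk], [tupebzo]

/uyamgud/:
  1 Glottal Epenthesis: [uyamgud] → [huyamgud]
  2 Word-Final Devoicing: [huyamgud] → [huyamgut]
  3 Intervocalic Lenition: no change — [huyamgut]
  4 Progressive Voicing Assimilation: no change — [huyamgut]
/obizsug/:
  1 Glottal Epenthesis: [obizsug] → [hobizsug]
  2 Word-Final Devoicing: [hobizsug] → [hobizsuk]
  3 Intervocalic Lenition: [hobizsuk] → [hovizsuk]
  4 Progressive Voicing Assimilation: [hovizsuk] → [hovizzuk]
/tupebzo/:
  1 Glottal Epenthesis: no change — [tupebzo]
  2 Word-Final Devoicing: no change — [tupebzo]
  3 Intervocalic Lenition: no change — [tupebzo]
  4 Progressive Voicing Assimilation: no change — [tupebzo]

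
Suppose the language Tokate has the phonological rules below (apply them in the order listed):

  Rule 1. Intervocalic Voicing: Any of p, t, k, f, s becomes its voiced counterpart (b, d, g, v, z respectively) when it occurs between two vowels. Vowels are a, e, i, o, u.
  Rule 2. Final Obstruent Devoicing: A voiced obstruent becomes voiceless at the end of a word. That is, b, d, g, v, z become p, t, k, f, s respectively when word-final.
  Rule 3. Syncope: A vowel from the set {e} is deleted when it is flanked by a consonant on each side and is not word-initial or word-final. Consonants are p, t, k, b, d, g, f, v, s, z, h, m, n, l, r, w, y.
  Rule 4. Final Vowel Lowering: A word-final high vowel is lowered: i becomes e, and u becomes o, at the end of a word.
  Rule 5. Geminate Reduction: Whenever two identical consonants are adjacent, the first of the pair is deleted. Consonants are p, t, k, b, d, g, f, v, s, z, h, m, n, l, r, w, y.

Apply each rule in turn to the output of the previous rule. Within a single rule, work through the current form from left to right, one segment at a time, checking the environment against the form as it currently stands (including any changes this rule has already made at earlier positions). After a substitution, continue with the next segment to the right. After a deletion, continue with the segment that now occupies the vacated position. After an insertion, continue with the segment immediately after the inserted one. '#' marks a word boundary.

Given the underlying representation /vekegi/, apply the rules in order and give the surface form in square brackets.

[vge]

Rule 1 Intervocalic Voicing: [vekegi] → [vegegi]
Rule 2 Final Obstruent Devoicing: no change — [vegegi]
Rule 3 Syncope: [vegegi] → [vggi]
Rule 4 Final Vowel Lowering: [vggi] → [vgge]
Rule 5 Geminate Reduction: [vgge] → [vge]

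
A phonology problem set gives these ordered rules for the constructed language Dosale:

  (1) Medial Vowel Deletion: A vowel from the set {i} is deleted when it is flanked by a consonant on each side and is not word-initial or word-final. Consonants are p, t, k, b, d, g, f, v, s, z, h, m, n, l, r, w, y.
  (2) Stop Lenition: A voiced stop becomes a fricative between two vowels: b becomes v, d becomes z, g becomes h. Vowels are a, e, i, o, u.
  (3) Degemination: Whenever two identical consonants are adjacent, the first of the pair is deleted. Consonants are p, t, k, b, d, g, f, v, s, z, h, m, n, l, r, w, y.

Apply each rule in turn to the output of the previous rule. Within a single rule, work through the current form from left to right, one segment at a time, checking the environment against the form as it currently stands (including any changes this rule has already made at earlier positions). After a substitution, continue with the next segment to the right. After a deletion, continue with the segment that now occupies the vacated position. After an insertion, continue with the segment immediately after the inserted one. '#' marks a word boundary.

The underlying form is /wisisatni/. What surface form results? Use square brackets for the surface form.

(1) Medial Vowel Deletion: [wisisatni] → [wssatni]
(2) Stop Lenition: no change — [wssatni]
(3) Degemination: [wssatni] → [wsatni]

[wsatni]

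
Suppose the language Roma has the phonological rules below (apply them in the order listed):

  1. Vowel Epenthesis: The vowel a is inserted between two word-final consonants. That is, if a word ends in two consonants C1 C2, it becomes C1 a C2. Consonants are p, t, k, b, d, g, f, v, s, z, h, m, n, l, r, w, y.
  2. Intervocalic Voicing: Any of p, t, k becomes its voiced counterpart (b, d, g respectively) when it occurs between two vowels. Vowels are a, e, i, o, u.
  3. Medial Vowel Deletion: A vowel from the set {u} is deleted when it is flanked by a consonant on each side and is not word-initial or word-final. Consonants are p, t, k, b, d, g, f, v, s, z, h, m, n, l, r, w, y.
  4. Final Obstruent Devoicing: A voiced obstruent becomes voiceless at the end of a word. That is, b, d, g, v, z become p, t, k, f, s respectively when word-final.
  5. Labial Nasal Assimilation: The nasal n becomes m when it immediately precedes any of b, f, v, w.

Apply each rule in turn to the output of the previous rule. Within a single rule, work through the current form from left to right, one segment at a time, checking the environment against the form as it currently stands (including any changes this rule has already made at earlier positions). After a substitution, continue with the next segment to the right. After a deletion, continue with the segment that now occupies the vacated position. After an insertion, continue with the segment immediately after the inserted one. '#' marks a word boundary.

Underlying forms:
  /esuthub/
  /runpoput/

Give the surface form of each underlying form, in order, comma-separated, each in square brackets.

[esthp], [rnpobt]

/esuthub/:
  1 Vowel Epenthesis: no change — [esuthub]
  2 Intervocalic Voicing: no change — [esuthub]
  3 Medial Vowel Deletion: [esuthub] → [esthb]
  4 Final Obstruent Devoicing: [esthb] → [esthp]
  5 Labial Nasal Assimilation: no change — [esthp]
/runpoput/:
  1 Vowel Epenthesis: no change — [runpoput]
  2 Intervocalic Voicing: [runpoput] → [runpobut]
  3 Medial Vowel Deletion: [runpobut] → [rnpobt]
  4 Final Obstruent Devoicing: no change — [rnpobt]
  5 Labial Nasal Assimilation: no change — [rnpobt]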